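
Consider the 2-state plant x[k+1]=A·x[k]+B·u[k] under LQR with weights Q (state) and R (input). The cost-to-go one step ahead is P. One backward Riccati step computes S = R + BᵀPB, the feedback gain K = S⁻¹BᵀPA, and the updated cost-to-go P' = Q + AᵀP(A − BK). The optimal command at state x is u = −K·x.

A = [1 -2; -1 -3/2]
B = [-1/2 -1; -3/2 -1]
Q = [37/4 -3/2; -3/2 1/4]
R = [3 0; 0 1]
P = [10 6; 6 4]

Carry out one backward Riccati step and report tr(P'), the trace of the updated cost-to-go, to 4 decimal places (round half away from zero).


BᵀP = [-14.0000 -9.0000; -16.0000 -10.0000]
S = R + BᵀPB = [3 0; 0 1] + [20.5000 23.0000; 23.0000 26.0000] = [23.5000 23.0000; 23.0000 27.0000]
BᵀPA = [-5.0000 41.5000; -6.0000 47.0000]
K = S⁻¹·BᵀPA = [0.0284 0.3744; -0.2464 1.4218]
A−BK = [0.7678 -0.3910; -1.2038 0.4834]
AᵀP(A−BK) = [0.6635 -0.5972; -0.5972 2.6374]
P' = Q + AᵀP(A−BK) = [9.9135 -2.0972; -2.0972 2.8874]
tr(P') = 12.8009

12.8009


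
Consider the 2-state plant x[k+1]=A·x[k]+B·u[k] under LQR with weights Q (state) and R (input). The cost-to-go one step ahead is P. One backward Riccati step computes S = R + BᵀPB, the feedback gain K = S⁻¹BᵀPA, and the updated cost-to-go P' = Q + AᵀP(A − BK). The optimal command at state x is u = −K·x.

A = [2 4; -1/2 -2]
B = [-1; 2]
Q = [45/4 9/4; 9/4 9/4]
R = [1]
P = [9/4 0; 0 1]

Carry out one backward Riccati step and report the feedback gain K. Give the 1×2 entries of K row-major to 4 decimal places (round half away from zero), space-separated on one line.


-0.7586 -1.7931

BᵀP = [-2.2500 2.0000]
S = R + BᵀPB = [1] + [6.2500] = [7.2500]
BᵀPA = [-5.5000 -13.0000]
K = S⁻¹·BᵀPA = [-0.7586 -1.7931]
A−BK = [1.2414 2.2069; 1.0172 1.5862]
AᵀP(A−BK) = [5.0776 9.1379; 9.1379 16.6897]
P' = Q + AᵀP(A−BK) = [16.3276 11.3879; 11.3879 18.9397]
tr(P') = 35.2672


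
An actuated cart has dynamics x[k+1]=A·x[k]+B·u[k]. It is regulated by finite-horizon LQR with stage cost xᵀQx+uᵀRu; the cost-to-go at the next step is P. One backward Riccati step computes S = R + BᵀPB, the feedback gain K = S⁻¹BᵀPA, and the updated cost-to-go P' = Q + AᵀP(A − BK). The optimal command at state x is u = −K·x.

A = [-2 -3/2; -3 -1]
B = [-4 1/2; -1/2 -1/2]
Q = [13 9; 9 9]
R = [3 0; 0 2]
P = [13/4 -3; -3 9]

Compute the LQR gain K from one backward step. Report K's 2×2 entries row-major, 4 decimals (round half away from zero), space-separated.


0.5559 0.3699 2.5952 0.7354

BᵀP = [-11.5000 7.5000; 3.1250 -6.0000]
S = R + BᵀPB = [3 0; 0 2] + [42.2500 -9.5000; -9.5000 4.5625] = [45.2500 -9.5000; -9.5000 6.5625]
BᵀPA = [0.5000 9.7500; 11.7500 1.3125]
K = S⁻¹·BᵀPA = [0.5559 0.3699; 2.5952 0.7354]
A−BK = [-1.0740 -0.3882; -1.4244 -0.4474]
AᵀP(A−BK) = [27.2284 8.4238; 8.4238 2.7410]
P' = Q + AᵀP(A−BK) = [40.2284 17.4238; 17.4238 11.7410]
tr(P') = 51.9694


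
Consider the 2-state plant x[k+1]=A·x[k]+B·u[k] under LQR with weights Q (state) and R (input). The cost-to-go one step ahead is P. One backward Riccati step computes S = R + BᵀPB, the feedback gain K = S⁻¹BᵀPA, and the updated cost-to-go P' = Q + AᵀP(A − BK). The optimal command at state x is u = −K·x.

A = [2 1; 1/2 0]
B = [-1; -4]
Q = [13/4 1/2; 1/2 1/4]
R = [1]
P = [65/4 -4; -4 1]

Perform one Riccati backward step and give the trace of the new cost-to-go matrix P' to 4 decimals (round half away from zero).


76.7500

BᵀP = [-0.2500 0.0000]
S = R + BᵀPB = [1] + [0.2500] = [1.2500]
BᵀPA = [-0.5000 -0.2500]
K = S⁻¹·BᵀPA = [-0.4000 -0.2000]
A−BK = [1.6000 0.8000; -1.1000 -0.8000]
AᵀP(A−BK) = [57.0500 30.4000; 30.4000 16.2000]
P' = Q + AᵀP(A−BK) = [60.3000 30.9000; 30.9000 16.4500]
tr(P') = 76.7500


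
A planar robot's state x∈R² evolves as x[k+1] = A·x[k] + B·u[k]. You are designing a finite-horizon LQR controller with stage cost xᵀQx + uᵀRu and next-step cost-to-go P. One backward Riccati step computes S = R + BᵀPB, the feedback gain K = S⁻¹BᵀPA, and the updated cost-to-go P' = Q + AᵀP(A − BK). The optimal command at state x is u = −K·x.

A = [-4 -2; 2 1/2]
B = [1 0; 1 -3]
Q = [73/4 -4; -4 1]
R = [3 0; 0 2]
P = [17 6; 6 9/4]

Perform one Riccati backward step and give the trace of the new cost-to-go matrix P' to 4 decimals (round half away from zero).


38.3436

BᵀP = [23.0000 8.2500; -18.0000 -6.7500]
S = R + BᵀPB = [3 0; 0 2] + [31.2500 -24.7500; -24.7500 20.2500] = [34.2500 -24.7500; -24.7500 22.2500]
BᵀPA = [-75.5000 -41.8750; 58.5000 32.6250]
K = S⁻¹·BᵀPA = [-1.5518 -0.8311; 0.9030 0.5418]
A−BK = [-2.4482 -1.1689; 6.2609 2.9565]
AᵀP(A−BK) = [15.0100 7.8060; 7.8060 4.0836]
P' = Q + AᵀP(A−BK) = [33.2600 3.8060; 3.8060 5.0836]
tr(P') = 38.3436


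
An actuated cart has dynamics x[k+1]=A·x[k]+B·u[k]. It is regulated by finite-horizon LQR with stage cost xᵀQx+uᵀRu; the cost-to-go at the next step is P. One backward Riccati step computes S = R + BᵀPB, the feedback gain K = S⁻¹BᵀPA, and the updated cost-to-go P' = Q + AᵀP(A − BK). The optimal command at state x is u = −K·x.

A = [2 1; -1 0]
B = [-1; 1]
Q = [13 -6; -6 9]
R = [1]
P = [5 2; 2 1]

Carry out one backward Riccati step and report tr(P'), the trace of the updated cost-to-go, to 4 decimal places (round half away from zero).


28.6667

BᵀP = [-3.0000 -1.0000]
S = R + BᵀPB = [1] + [2.0000] = [3.0000]
BᵀPA = [-5.0000 -3.0000]
K = S⁻¹·BᵀPA = [-1.6667 -1.0000]
A−BK = [0.3333 0.0000; 0.6667 1.0000]
AᵀP(A−BK) = [4.6667 3.0000; 3.0000 2.0000]
P' = Q + AᵀP(A−BK) = [17.6667 -3.0000; -3.0000 11.0000]
tr(P') = 28.6667


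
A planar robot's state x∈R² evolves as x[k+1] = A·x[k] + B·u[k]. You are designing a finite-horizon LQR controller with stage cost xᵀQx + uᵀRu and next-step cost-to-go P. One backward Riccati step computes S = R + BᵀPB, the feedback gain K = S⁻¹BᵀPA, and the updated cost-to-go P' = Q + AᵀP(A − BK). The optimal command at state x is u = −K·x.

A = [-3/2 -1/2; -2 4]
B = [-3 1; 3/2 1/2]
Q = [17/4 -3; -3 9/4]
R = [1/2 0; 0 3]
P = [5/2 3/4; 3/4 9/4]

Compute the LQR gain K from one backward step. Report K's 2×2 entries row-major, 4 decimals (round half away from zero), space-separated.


BᵀP = [-6.3750 1.1250; 2.8750 1.8750]
S = R + BᵀPB = [1/2 0; 0 3] + [20.8125 -5.8125; -5.8125 3.8125] = [21.3125 -5.8125; -5.8125 6.8125]
BᵀPA = [7.3125 7.6875; -8.0625 6.0625]
K = S⁻¹·BᵀPA = [0.0265 0.7864; -1.1609 1.5609]
A−BK = [-0.2596 0.2983; -1.4593 2.0400]
AᵀP(A−BK) = [9.5717 -13.0410; -13.0410 18.1168]
P' = Q + AᵀP(A−BK) = [13.8217 -16.0410; -16.0410 20.3668]
tr(P') = 34.1885

0.0265 0.7864 -1.1609 1.5609


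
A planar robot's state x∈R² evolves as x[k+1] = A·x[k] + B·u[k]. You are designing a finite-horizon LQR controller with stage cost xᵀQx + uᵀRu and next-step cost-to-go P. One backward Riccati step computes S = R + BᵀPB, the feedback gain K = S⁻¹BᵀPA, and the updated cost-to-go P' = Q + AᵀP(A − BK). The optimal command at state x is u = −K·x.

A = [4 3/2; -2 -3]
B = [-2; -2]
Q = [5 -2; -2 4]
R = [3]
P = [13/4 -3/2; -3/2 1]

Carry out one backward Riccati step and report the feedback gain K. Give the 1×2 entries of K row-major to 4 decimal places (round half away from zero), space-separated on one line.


-2.0000 -1.0313

BᵀP = [-3.5000 1.0000]
S = R + BᵀPB = [3] + [5.0000] = [8.0000]
BᵀPA = [-16.0000 -8.2500]
K = S⁻¹·BᵀPA = [-2.0000 -1.0313]
A−BK = [0.0000 -0.5625; -6.0000 -5.0625]
AᵀP(A−BK) = [48.0000 31.5000; 31.5000 21.3047]
P' = Q + AᵀP(A−BK) = [53.0000 29.5000; 29.5000 25.3047]
tr(P') = 78.3047


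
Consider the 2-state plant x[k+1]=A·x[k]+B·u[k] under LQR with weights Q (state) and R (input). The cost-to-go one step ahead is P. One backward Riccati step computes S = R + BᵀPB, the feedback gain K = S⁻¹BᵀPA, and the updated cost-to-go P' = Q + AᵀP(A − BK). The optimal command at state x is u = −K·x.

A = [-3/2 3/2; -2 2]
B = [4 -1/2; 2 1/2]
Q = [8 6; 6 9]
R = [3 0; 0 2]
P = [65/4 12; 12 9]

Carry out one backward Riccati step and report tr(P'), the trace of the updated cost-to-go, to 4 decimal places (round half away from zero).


BᵀP = [89.0000 66.0000; -2.1250 -1.5000]
S = R + BᵀPB = [3 0; 0 2] + [488.0000 -11.5000; -11.5000 0.3125] = [491.0000 -11.5000; -11.5000 2.3125]
BᵀPA = [-265.5000 265.5000; 6.1875 -6.1875]
K = S⁻¹·BᵀPA = [-0.5411 0.5411; -0.0151 0.0151]
A−BK = [0.6568 -0.6568; -0.9103 0.9103]
AᵀP(A−BK) = [0.9974 -0.9974; -0.9974 0.9974]
P' = Q + AᵀP(A−BK) = [8.9974 5.0026; 5.0026 9.9974]
tr(P') = 18.9947

18.9947


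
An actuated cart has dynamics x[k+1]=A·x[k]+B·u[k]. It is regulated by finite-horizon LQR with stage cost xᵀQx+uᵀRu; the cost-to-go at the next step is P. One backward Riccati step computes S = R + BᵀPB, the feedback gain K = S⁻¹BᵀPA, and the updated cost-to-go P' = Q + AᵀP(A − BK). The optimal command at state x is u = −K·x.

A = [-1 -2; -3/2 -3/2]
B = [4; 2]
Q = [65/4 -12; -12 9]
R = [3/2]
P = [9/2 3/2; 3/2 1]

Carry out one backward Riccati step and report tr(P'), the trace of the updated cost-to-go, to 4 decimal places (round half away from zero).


26.2919

BᵀP = [21.0000 8.0000]
S = R + BᵀPB = [3/2] + [100.0000] = [101.5000]
BᵀPA = [-33.0000 -54.0000]
K = S⁻¹·BᵀPA = [-0.3251 -0.5320]
A−BK = [0.3005 0.1281; -0.8498 -0.4360]
AᵀP(A−BK) = [0.5209 0.4433; 0.4433 0.5209]
P' = Q + AᵀP(A−BK) = [16.7709 -11.5567; -11.5567 9.5209]
tr(P') = 26.2919


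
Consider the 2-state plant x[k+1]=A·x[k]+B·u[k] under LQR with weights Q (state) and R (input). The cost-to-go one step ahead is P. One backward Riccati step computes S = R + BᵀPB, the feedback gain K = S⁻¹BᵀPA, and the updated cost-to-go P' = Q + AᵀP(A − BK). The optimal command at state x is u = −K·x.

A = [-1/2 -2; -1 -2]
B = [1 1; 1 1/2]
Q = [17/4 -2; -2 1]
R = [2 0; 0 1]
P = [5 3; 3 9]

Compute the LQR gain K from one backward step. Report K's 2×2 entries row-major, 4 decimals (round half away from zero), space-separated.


BᵀP = [8.0000 12.0000; 6.5000 7.5000]
S = R + BᵀPB = [2 0; 0 1] + [20.0000 14.0000; 14.0000 10.2500] = [22.0000 14.0000; 14.0000 11.2500]
BᵀPA = [-16.0000 -40.0000; -10.7500 -28.0000]
K = S⁻¹·BᵀPA = [-0.5728 -1.1262; -0.2427 -1.0874]
A−BK = [0.3155 0.2136; -0.3058 -0.3301]
AᵀP(A−BK) = [1.4757 2.2913; 2.2913 4.5049]
P' = Q + AᵀP(A−BK) = [5.7257 0.2913; 0.2913 5.5049]
tr(P') = 11.2306

-0.5728 -1.1262 -0.2427 -1.0874


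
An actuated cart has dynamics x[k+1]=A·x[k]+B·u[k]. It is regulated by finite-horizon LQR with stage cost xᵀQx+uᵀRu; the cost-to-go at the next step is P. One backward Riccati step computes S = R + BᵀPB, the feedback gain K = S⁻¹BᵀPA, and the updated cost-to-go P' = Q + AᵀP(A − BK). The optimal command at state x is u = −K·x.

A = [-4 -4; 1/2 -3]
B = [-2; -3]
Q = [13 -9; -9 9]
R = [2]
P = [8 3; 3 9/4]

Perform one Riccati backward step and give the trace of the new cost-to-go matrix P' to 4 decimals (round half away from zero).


49.9072

BᵀP = [-25.0000 -12.7500]
S = R + BᵀPB = [2] + [88.2500] = [90.2500]
BᵀPA = [93.6250 138.2500]
K = S⁻¹·BᵀPA = [1.0374 1.5319]
A−BK = [-1.9252 -0.9363; 3.6122 1.5956]
AᵀP(A−BK) = [19.4363 11.2050; 11.2050 8.4709]
P' = Q + AᵀP(A−BK) = [32.4363 2.2050; 2.2050 17.4709]
tr(P') = 49.9072


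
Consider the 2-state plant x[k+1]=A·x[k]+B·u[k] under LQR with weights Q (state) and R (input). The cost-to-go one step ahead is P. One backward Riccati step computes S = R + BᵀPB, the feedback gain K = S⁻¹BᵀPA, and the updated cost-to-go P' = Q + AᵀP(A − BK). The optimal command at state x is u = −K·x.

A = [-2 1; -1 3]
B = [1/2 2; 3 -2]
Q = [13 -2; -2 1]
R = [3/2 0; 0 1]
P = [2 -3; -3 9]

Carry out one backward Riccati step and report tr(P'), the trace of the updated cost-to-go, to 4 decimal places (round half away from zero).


BᵀP = [-8.0000 25.5000; 10.0000 -24.0000]
S = R + BᵀPB = [3/2 0; 0 1] + [72.5000 -67.0000; -67.0000 68.0000] = [74.0000 -67.0000; -67.0000 69.0000]
BᵀPA = [-9.5000 68.5000; 4.0000 -62.0000]
K = S⁻¹·BᵀPA = [-0.6280 0.9279; -0.5519 0.0024]
A−BK = [-0.5823 0.5312; -0.2196 0.2212]
AᵀP(A−BK) = [1.2411 -1.1949; -1.1949 1.5912]
P' = Q + AᵀP(A−BK) = [14.2411 -3.1949; -3.1949 2.5912]
tr(P') = 16.8323

16.8323


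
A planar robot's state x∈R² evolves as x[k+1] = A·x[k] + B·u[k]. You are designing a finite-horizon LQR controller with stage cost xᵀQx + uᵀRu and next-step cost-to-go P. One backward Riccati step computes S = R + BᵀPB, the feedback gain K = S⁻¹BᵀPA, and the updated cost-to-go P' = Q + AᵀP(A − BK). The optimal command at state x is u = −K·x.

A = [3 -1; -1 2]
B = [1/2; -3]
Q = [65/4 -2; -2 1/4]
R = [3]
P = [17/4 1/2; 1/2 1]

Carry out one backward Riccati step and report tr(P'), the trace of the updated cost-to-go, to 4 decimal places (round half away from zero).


BᵀP = [0.6250 -2.7500]
S = R + BᵀPB = [3] + [8.5625] = [11.5625]
BᵀPA = [4.6250 -6.1250]
K = S⁻¹·BᵀPA = [0.4000 -0.5297]
A−BK = [2.8000 -0.7351; 0.2000 0.4108]
AᵀP(A−BK) = [34.4000 -8.8000; -8.8000 3.0054]
P' = Q + AᵀP(A−BK) = [50.6500 -10.8000; -10.8000 3.2554]
tr(P') = 53.9054

53.9054


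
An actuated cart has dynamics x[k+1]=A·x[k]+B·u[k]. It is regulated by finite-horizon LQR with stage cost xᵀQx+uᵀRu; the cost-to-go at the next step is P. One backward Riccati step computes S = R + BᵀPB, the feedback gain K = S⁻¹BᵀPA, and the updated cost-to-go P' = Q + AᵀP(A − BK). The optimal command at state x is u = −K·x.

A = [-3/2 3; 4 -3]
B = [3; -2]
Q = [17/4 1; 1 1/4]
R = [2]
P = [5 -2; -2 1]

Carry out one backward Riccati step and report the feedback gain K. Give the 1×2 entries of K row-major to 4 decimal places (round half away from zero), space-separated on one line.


-0.8067 1.0800

BᵀP = [19.0000 -8.0000]
S = R + BᵀPB = [2] + [73.0000] = [75.0000]
BᵀPA = [-60.5000 81.0000]
K = S⁻¹·BᵀPA = [-0.8067 1.0800]
A−BK = [0.9200 -0.2400; 2.3867 -0.8400]
AᵀP(A−BK) = [2.4467 -2.1600; -2.1600 2.5200]
P' = Q + AᵀP(A−BK) = [6.6967 -1.1600; -1.1600 2.7700]
tr(P') = 9.4667


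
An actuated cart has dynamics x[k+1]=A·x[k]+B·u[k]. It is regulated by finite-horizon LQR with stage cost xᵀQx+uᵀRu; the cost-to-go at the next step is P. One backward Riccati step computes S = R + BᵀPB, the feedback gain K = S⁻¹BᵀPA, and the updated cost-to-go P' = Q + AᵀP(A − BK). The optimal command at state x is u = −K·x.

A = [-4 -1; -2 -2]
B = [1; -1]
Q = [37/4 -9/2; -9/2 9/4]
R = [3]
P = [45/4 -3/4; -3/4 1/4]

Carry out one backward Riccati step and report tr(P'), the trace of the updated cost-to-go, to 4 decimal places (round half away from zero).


BᵀP = [12.0000 -1.0000]
S = R + BᵀPB = [3] + [13.0000] = [16.0000]
BᵀPA = [-46.0000 -10.0000]
K = S⁻¹·BᵀPA = [-2.8750 -0.6250]
A−BK = [-1.1250 -0.3750; -4.8750 -2.6250]
AᵀP(A−BK) = [36.7500 9.7500; 9.7500 3.0000]
P' = Q + AᵀP(A−BK) = [46.0000 5.2500; 5.2500 5.2500]
tr(P') = 51.2500

51.2500


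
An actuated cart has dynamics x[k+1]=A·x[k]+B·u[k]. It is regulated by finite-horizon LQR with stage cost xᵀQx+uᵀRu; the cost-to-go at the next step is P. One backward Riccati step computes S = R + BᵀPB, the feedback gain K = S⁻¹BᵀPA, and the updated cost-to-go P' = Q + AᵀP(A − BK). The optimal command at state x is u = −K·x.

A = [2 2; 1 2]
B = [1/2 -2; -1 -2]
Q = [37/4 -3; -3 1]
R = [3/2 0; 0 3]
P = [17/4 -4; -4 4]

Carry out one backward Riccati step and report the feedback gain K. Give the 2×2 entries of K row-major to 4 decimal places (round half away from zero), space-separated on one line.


BᵀP = [6.1250 -6.0000; -0.5000 0.0000]
S = R + BᵀPB = [3/2 0; 0 3] + [9.0625 -0.2500; -0.2500 1.0000] = [10.5625 -0.2500; -0.2500 4.0000]
BᵀPA = [6.2500 0.2500; -1.0000 -1.0000]
K = S⁻¹·BᵀPA = [0.5867 0.0178; -0.2133 -0.2489]
A−BK = [1.2800 1.4933; 1.1600 1.5200]
AᵀP(A−BK) = [1.1200 0.6400; 0.6400 0.7467]
P' = Q + AᵀP(A−BK) = [10.3700 -2.3600; -2.3600 1.7467]
tr(P') = 12.1167

0.5867 0.0178 -0.2133 -0.2489


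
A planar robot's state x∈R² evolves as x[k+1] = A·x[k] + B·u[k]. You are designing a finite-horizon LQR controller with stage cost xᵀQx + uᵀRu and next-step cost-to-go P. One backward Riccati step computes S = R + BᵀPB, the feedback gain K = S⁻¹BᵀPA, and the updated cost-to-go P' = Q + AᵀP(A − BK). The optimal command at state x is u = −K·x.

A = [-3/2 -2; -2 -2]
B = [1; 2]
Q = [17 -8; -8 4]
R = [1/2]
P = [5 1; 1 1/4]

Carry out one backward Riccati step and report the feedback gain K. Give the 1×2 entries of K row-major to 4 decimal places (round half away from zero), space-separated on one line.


BᵀP = [7.0000 1.5000]
S = R + BᵀPB = [1/2] + [10.0000] = [10.5000]
BᵀPA = [-13.5000 -17.0000]
K = S⁻¹·BᵀPA = [-1.2857 -1.6190]
A−BK = [-0.2143 -0.3810; 0.5714 1.2381]
AᵀP(A−BK) = [0.8929 1.1429; 1.1429 1.4762]
P' = Q + AᵀP(A−BK) = [17.8929 -6.8571; -6.8571 5.4762]
tr(P') = 23.3690

-1.2857 -1.6190


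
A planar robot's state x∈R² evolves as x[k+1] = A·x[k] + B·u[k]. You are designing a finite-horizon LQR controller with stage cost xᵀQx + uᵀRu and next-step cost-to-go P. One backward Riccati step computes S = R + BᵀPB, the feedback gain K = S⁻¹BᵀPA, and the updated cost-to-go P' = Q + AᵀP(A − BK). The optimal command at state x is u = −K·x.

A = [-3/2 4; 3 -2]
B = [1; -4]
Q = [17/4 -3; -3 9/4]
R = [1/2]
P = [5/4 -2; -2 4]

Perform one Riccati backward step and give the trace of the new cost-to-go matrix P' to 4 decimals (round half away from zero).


9.7710

BᵀP = [9.2500 -18.0000]
S = R + BᵀPB = [1/2] + [81.2500] = [81.7500]
BᵀPA = [-67.8750 73.0000]
K = S⁻¹·BᵀPA = [-0.8303 0.8930]
A−BK = [-0.6697 3.1070; -0.3211 1.5719]
AᵀP(A−BK) = [0.4576 -0.8899; -0.8899 2.8135]
P' = Q + AᵀP(A−BK) = [4.7076 -3.8899; -3.8899 5.0635]
tr(P') = 9.7710


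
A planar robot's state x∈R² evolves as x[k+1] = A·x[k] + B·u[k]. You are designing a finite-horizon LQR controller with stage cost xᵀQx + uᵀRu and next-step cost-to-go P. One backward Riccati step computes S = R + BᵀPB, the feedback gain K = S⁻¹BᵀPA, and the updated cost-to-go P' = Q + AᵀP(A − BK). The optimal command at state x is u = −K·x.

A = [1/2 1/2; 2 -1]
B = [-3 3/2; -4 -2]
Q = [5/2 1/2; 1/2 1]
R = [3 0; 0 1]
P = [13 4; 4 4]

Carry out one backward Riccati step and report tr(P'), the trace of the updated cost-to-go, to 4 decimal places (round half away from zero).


4.1011

BᵀP = [-55.0000 -28.0000; 11.5000 -2.0000]
S = R + BᵀPB = [3 0; 0 1] + [277.0000 -26.5000; -26.5000 21.2500] = [280.0000 -26.5000; -26.5000 22.2500]
BᵀPA = [-83.5000 0.5000; 1.7500 7.7500]
K = S⁻¹·BᵀPA = [-0.3277 0.0392; -0.3117 0.3950]
A−BK = [-0.0156 0.0251; 0.0658 -0.0534]
AᵀP(A−BK) = [0.4316 -0.1708; -0.1708 0.1695]
P' = Q + AᵀP(A−BK) = [2.9316 0.3292; 0.3292 1.1695]
tr(P') = 4.1011


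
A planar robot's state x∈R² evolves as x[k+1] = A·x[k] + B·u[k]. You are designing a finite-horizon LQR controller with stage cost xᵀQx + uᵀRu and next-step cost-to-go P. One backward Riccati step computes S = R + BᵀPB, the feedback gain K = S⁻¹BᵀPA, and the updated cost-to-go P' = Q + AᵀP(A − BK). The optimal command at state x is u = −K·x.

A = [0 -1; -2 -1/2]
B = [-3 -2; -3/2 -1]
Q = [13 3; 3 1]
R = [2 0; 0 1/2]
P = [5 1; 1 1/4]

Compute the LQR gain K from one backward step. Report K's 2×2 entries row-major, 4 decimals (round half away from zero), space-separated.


0.0440 0.1184 0.1172 0.3158

BᵀP = [-16.5000 -3.3750; -11.0000 -2.2500]
S = R + BᵀPB = [2 0; 0 1/2] + [54.5625 36.3750; 36.3750 24.2500] = [56.5625 36.3750; 36.3750 24.7500]
BᵀPA = [6.7500 18.1875; 4.5000 12.1250]
K = S⁻¹·BᵀPA = [0.0440 0.1184; 0.1172 0.3158]
A−BK = [0.3663 -0.0130; -1.8168 -0.0065]
AᵀP(A−BK) = [0.1758 0.0293; 0.0293 0.0790]
P' = Q + AᵀP(A−BK) = [13.1758 3.0293; 3.0293 1.0790]
tr(P') = 14.2548


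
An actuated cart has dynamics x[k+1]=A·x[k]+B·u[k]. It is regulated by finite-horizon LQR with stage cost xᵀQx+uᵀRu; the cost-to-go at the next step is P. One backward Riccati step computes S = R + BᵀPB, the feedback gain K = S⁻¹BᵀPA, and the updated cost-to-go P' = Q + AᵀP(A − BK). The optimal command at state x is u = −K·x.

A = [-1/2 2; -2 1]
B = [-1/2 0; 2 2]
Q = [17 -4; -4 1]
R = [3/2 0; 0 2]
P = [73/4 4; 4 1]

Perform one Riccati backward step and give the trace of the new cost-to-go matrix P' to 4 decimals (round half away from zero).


57.2879

BᵀP = [-1.1250 0.0000; 8.0000 2.0000]
S = R + BᵀPB = [3/2 0; 0 2] + [0.5625 0.0000; 0.0000 4.0000] = [2.0625 0.0000; 0.0000 6.0000]
BᵀPA = [0.5625 -2.2500; -8.0000 18.0000]
K = S⁻¹·BᵀPA = [0.2727 -1.0909; -1.3333 3.0000]
A−BK = [-0.3636 1.4545; 0.1212 -2.8182]
AᵀP(A−BK) = [5.7424 -13.6364; -13.6364 33.5455]
P' = Q + AᵀP(A−BK) = [22.7424 -17.6364; -17.6364 34.5455]
tr(P') = 57.2879


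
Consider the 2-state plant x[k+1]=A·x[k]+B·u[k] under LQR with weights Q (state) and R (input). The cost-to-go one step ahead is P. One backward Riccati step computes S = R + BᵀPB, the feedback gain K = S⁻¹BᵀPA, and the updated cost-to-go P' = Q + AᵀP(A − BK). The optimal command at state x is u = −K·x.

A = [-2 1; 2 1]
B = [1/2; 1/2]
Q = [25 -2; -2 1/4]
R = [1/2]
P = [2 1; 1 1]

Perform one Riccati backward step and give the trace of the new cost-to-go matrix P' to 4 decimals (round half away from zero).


BᵀP = [1.5000 1.0000]
S = R + BᵀPB = [1/2] + [1.2500] = [1.7500]
BᵀPA = [-1.0000 2.5000]
K = S⁻¹·BᵀPA = [-0.5714 1.4286]
A−BK = [-1.7143 0.2857; 2.2857 0.2857]
AᵀP(A−BK) = [3.4286 -0.5714; -0.5714 1.4286]
P' = Q + AᵀP(A−BK) = [28.4286 -2.5714; -2.5714 1.6786]
tr(P') = 30.1071

30.1071


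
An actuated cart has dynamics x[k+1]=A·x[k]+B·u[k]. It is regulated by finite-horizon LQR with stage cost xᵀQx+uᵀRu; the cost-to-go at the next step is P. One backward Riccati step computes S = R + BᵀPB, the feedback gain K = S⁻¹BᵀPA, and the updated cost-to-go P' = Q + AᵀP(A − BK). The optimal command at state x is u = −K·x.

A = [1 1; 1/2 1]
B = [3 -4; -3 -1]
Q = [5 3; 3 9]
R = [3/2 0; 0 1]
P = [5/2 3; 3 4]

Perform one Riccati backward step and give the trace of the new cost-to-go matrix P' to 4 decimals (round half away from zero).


BᵀP = [-1.5000 -3.0000; -13.0000 -16.0000]
S = R + BᵀPB = [3/2 0; 0 1] + [4.5000 9.0000; 9.0000 68.0000] = [6.0000 9.0000; 9.0000 69.0000]
BᵀPA = [-3.0000 -4.5000; -21.0000 -29.0000]
K = S⁻¹·BᵀPA = [-0.0541 -0.1486; -0.2973 -0.4009]
A−BK = [-0.0270 -0.1577; 0.0405 0.1532]
AᵀP(A−BK) = [0.0946 0.1351; 0.1351 0.2050]
P' = Q + AᵀP(A−BK) = [5.0946 3.1351; 3.1351 9.2050]
tr(P') = 14.2995

14.2995


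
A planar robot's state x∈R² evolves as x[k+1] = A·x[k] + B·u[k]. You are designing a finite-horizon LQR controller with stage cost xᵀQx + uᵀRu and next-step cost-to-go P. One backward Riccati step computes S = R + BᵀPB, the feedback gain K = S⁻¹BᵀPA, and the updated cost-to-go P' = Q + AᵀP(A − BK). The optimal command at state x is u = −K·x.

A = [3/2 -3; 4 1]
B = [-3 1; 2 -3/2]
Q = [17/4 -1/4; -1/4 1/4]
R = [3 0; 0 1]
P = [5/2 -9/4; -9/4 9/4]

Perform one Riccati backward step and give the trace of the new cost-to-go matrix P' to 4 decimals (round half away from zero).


7.9908

BᵀP = [-12.0000 11.2500; 5.8750 -5.6250]
S = R + BᵀPB = [3 0; 0 1] + [58.5000 -28.8750; -28.8750 14.3125] = [61.5000 -28.8750; -28.8750 15.3125]
BᵀPA = [27.0000 47.2500; -13.6875 -23.2500]
K = S⁻¹·BᵀPA = [0.1687 0.4833; -0.5758 -0.6070]
A−BK = [2.5818 -0.9431; 2.7990 -0.8771]
AᵀP(A−BK) = [2.1894 0.0176; 0.0176 1.3013]
P' = Q + AᵀP(A−BK) = [6.4394 -0.2324; -0.2324 1.5513]
tr(P') = 7.9908


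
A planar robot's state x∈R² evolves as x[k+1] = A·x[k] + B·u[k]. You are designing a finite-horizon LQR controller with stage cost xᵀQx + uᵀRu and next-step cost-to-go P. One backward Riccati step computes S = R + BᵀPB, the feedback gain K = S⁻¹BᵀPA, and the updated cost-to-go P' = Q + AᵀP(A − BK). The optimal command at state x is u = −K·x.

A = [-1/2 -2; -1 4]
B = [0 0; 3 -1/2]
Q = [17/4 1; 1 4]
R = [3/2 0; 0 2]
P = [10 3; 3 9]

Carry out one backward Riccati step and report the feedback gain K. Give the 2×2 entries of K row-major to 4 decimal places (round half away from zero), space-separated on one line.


BᵀP = [9.0000 27.0000; -1.5000 -4.5000]
S = R + BᵀPB = [3/2 0; 0 2] + [81.0000 -13.5000; -13.5000 2.2500] = [82.5000 -13.5000; -13.5000 4.2500]
BᵀPA = [-31.5000 90.0000; 5.2500 -15.0000]
K = S⁻¹·BᵀPA = [-0.3742 1.0690; 0.0468 -0.1336]
A−BK = [-0.5000 -2.0000; 0.1459 0.7261]
AᵀP(A−BK) = [2.4683 8.3764; 8.3764 37.7817]
P' = Q + AᵀP(A−BK) = [6.7183 9.3764; 9.3764 41.7817]
tr(P') = 48.5000

-0.3742 1.0690 0.0468 -0.1336


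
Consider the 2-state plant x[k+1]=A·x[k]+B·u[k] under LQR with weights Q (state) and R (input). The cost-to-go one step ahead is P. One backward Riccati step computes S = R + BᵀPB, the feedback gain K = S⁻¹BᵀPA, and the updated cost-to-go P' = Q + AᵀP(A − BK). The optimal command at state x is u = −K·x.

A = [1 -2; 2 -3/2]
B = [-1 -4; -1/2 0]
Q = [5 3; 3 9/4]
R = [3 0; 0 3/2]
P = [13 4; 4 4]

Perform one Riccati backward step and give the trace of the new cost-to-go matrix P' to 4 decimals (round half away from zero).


BᵀP = [-15.0000 -6.0000; -52.0000 -16.0000]
S = R + BᵀPB = [3 0; 0 3/2] + [18.0000 60.0000; 60.0000 208.0000] = [21.0000 60.0000; 60.0000 209.5000]
BᵀPA = [-27.0000 39.0000; -84.0000 128.0000]
K = S⁻¹·BᵀPA = [-0.7711 0.6135; -0.1801 0.4353]
A−BK = [-0.4916 0.3546; 1.6144 -1.1932]
AᵀP(A−BK) = [9.0507 -6.8724; -6.8724 5.3583]
P' = Q + AᵀP(A−BK) = [14.0507 -3.8724; -3.8724 7.6083]
tr(P') = 21.6590

21.6590


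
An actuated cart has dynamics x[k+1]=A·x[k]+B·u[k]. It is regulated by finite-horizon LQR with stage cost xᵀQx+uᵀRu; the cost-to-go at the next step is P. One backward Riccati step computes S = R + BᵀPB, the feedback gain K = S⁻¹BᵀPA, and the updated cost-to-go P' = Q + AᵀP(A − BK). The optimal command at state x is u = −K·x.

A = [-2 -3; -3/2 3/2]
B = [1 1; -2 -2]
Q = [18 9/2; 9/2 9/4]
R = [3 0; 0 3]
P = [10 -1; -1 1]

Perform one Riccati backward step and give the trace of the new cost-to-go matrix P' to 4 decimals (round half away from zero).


54.1346

BᵀP = [12.0000 -3.0000; 12.0000 -3.0000]
S = R + BᵀPB = [3 0; 0 3] + [18.0000 18.0000; 18.0000 18.0000] = [21.0000 18.0000; 18.0000 21.0000]
BᵀPA = [-19.5000 -40.5000; -19.5000 -40.5000]
K = S⁻¹·BᵀPA = [-0.5000 -1.0385; -0.5000 -1.0385]
A−BK = [-1.0000 -0.9231; -3.5000 -2.6538]
AᵀP(A−BK) = [16.7500 15.7500; 15.7500 17.1346]
P' = Q + AᵀP(A−BK) = [34.7500 20.2500; 20.2500 19.3846]
tr(P') = 54.1346


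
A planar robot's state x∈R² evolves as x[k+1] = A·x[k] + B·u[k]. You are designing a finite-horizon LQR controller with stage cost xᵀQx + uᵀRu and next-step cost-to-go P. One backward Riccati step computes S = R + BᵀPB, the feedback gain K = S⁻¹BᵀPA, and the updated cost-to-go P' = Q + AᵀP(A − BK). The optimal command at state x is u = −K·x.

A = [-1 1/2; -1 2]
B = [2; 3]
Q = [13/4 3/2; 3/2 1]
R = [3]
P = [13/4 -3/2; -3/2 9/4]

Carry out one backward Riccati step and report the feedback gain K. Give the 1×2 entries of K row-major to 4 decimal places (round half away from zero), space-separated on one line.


-0.3151 0.4658

BᵀP = [2.0000 3.7500]
S = R + BᵀPB = [3] + [15.2500] = [18.2500]
BᵀPA = [-5.7500 8.5000]
K = S⁻¹·BᵀPA = [-0.3151 0.4658]
A−BK = [-0.3699 -0.4315; -0.0548 0.6027]
AᵀP(A−BK) = [0.6884 0.3031; 0.3031 2.8536]
P' = Q + AᵀP(A−BK) = [3.9384 1.8031; 1.8031 3.8536]
tr(P') = 7.7920


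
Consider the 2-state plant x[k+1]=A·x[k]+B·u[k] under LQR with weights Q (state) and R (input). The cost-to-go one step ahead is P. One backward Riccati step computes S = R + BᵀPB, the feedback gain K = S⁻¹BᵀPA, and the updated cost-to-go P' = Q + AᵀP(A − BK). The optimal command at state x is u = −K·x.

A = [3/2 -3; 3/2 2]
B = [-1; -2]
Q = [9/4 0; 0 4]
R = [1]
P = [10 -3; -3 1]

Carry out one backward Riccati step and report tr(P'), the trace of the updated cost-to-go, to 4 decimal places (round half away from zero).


75.4167

BᵀP = [-4.0000 1.0000]
S = R + BᵀPB = [1] + [2.0000] = [3.0000]
BᵀPA = [-4.5000 14.0000]
K = S⁻¹·BᵀPA = [-1.5000 4.6667]
A−BK = [0.0000 1.6667; -1.5000 11.3333]
AᵀP(A−BK) = [4.5000 -16.5000; -16.5000 64.6667]
P' = Q + AᵀP(A−BK) = [6.7500 -16.5000; -16.5000 68.6667]
tr(P') = 75.4167


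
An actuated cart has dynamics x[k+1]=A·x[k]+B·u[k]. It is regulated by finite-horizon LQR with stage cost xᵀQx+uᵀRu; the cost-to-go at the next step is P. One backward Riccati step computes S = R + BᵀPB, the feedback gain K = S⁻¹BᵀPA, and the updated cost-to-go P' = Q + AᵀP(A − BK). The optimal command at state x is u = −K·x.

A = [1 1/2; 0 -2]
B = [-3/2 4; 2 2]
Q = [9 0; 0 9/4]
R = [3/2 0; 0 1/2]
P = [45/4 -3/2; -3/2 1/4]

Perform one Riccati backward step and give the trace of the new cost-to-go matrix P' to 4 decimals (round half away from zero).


BᵀP = [-19.8750 2.7500; 42.0000 -5.5000]
S = R + BᵀPB = [3/2 0; 0 1/2] + [35.3125 -74.0000; -74.0000 157.0000] = [36.8125 -74.0000; -74.0000 157.5000]
BᵀPA = [-19.8750 -15.4375; 42.0000 32.0000]
K = S⁻¹·BᵀPA = [-0.0693 -0.1969; 0.2341 0.1106]
A−BK = [-0.0404 -0.2380; -0.3296 -1.8274]
AᵀP(A−BK) = [0.0402 0.0638; 0.0638 0.2316]
P' = Q + AᵀP(A−BK) = [9.0402 0.0638; 0.0638 2.4816]
tr(P') = 11.5218

11.5218


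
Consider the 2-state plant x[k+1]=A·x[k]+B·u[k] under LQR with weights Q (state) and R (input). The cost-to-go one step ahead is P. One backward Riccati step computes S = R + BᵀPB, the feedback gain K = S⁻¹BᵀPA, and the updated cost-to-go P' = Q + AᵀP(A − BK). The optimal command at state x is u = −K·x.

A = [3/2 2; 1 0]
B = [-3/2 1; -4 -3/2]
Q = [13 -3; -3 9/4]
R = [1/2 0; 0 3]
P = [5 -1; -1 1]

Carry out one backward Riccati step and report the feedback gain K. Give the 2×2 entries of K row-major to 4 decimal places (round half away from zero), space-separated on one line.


BᵀP = [-3.5000 -2.5000; 6.5000 -2.5000]
S = R + BᵀPB = [1/2 0; 0 3] + [15.2500 0.2500; 0.2500 10.2500] = [15.7500 0.2500; 0.2500 13.2500]
BᵀPA = [-7.7500 -7.0000; 7.2500 13.0000]
K = S⁻¹·BᵀPA = [-0.5009 -0.4602; 0.5566 0.9898]
A−BK = [0.1920 0.3200; -0.1687 -0.3559]
AᵀP(A−BK) = [1.3325 2.2576; 2.2576 3.9113]
P' = Q + AᵀP(A−BK) = [14.3325 -0.7424; -0.7424 6.1613]
tr(P') = 20.4939

-0.5009 -0.4602 0.5566 0.9898


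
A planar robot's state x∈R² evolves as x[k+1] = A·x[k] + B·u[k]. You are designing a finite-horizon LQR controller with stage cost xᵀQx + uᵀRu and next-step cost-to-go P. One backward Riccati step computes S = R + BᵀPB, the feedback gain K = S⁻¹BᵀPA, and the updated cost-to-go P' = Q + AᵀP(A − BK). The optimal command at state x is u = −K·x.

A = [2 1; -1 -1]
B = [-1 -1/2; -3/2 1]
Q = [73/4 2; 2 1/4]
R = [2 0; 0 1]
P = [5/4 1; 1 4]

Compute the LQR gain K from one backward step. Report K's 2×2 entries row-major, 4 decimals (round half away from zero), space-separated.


BᵀP = [-2.7500 -7.0000; 0.3750 3.5000]
S = R + BᵀPB = [2 0; 0 1] + [13.2500 -5.6250; -5.6250 3.3125] = [15.2500 -5.6250; -5.6250 4.3125]
BᵀPA = [1.5000 4.2500; -2.7500 -3.1250]
K = S⁻¹·BᵀPA = [-0.2637 0.0220; -0.9817 -0.6960]
A−BK = [1.2454 0.6740; -0.4139 -0.2711]
AᵀP(A−BK) = [2.6960 1.5531; 1.5531 0.9817]
P' = Q + AᵀP(A−BK) = [20.9460 3.5531; 3.5531 1.2317]
tr(P') = 22.1777

-0.2637 0.0220 -0.9817 -0.6960


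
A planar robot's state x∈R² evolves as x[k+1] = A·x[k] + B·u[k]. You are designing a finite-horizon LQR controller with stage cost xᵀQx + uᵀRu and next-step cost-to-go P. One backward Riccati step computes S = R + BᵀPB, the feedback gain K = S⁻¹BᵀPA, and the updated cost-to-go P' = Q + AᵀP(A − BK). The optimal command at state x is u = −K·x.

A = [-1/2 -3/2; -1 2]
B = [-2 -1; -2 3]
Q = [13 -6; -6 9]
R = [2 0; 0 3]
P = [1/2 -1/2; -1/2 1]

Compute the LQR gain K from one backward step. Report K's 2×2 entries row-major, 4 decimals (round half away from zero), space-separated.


BᵀP = [0.0000 -1.0000; -2.0000 3.5000]
S = R + BᵀPB = [2 0; 0 3] + [2.0000 -3.0000; -3.0000 12.5000] = [4.0000 -3.0000; -3.0000 15.5000]
BᵀPA = [1.0000 -2.0000; -2.5000 10.0000]
K = S⁻¹·BᵀPA = [0.1509 -0.0189; -0.1321 0.6415]
A−BK = [-0.3302 -0.8962; -0.3019 0.0377]
AᵀP(A−BK) = [0.1439 -0.2524; -0.2524 1.6722]
P' = Q + AᵀP(A−BK) = [13.1439 -6.2524; -6.2524 10.6722]
tr(P') = 23.8160

0.1509 -0.0189 -0.1321 0.6415


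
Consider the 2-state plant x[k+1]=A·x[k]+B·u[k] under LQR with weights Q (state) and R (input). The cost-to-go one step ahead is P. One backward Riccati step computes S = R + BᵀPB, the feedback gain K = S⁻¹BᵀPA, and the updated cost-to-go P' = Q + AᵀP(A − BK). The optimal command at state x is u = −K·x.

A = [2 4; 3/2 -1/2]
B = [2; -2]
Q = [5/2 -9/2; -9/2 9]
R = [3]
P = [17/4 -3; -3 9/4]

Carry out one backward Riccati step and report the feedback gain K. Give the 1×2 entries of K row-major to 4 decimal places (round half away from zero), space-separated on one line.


BᵀP = [14.5000 -10.5000]
S = R + BᵀPB = [3] + [50.0000] = [53.0000]
BᵀPA = [13.2500 63.2500]
K = S⁻¹·BᵀPA = [0.2500 1.1934]
A−BK = [1.5000 1.6132; 2.0000 1.8868]
AᵀP(A−BK) = [0.7500 1.5000; 1.5000 5.0802]
P' = Q + AᵀP(A−BK) = [3.2500 -3.0000; -3.0000 14.0802]
tr(P') = 17.3302

0.2500 1.1934


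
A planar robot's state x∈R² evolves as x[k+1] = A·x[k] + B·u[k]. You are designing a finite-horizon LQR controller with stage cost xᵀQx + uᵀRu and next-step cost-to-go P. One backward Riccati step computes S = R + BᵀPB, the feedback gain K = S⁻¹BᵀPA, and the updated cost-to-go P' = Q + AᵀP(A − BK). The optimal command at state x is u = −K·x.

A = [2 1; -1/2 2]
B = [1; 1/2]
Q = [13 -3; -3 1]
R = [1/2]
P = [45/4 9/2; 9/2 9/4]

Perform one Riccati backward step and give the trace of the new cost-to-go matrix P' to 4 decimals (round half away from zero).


BᵀP = [13.5000 5.6250]
S = R + BᵀPB = [1/2] + [16.3125] = [16.8125]
BᵀPA = [24.1875 24.7500]
K = S⁻¹·BᵀPA = [1.4387 1.4721]
A−BK = [0.5613 -0.4721; -1.2193 1.2639]
AᵀP(A−BK) = [1.7649 0.3931; 0.3931 1.8151]
P' = Q + AᵀP(A−BK) = [14.7649 -2.6069; -2.6069 2.8151]
tr(P') = 17.5799

17.5799


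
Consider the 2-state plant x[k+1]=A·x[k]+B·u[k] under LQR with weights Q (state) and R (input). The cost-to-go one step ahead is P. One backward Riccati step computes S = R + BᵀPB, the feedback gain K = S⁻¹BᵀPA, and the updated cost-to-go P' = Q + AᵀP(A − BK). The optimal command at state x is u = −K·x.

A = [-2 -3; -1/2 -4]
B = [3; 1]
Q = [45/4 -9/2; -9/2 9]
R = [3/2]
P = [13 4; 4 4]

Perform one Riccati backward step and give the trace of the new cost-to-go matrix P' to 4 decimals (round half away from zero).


BᵀP = [43.0000 16.0000]
S = R + BᵀPB = [3/2] + [145.0000] = [146.5000]
BᵀPA = [-94.0000 -193.0000]
K = S⁻¹·BᵀPA = [-0.6416 -1.3174]
A−BK = [-0.0751 0.9522; 0.1416 -2.6826]
AᵀP(A−BK) = [0.6860 0.1638; 0.1638 22.7406]
P' = Q + AᵀP(A−BK) = [11.9360 -4.3362; -4.3362 31.7406]
tr(P') = 43.6766

43.6766


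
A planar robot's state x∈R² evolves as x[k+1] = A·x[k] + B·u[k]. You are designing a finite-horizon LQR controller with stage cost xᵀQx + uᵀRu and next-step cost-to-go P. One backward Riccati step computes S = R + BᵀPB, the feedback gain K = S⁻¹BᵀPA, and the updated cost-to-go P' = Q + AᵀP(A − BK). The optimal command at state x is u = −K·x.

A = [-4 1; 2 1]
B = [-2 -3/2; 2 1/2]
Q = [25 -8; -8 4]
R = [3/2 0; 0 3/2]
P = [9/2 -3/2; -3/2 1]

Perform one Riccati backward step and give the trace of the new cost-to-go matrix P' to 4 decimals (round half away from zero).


33.3788

BᵀP = [-12.0000 5.0000; -7.5000 2.7500]
S = R + BᵀPB = [3/2 0; 0 3/2] + [34.0000 20.5000; 20.5000 12.6250] = [35.5000 20.5000; 20.5000 14.1250]
BᵀPA = [58.0000 -7.0000; 35.5000 -4.7500]
K = S⁻¹·BᵀPA = [1.1270 -0.0185; 0.8776 -0.3095]
A−BK = [-0.4296 0.4988; -0.6928 1.1917]
AᵀP(A−BK) = [3.4781 -0.9423; -0.9423 0.9007]
P' = Q + AᵀP(A−BK) = [28.4781 -8.9423; -8.9423 4.9007]
tr(P') = 33.3788


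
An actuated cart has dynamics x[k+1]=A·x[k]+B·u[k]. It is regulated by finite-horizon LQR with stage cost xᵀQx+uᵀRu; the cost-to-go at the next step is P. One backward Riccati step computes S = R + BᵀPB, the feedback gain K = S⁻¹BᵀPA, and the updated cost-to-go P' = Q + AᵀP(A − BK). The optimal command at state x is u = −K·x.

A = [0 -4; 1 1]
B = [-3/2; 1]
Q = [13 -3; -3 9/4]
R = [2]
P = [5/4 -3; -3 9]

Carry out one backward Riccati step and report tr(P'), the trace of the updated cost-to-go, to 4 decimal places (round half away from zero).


BᵀP = [-4.8750 13.5000]
S = R + BᵀPB = [2] + [20.8125] = [22.8125]
BᵀPA = [13.5000 33.0000]
K = S⁻¹·BᵀPA = [0.5918 1.4466]
A−BK = [0.8877 -1.8301; 0.4082 -0.4466]
AᵀP(A−BK) = [1.0110 1.4712; 1.4712 5.2630]
P' = Q + AᵀP(A−BK) = [14.0110 -1.5288; -1.5288 7.5130]
tr(P') = 21.5240

21.5240


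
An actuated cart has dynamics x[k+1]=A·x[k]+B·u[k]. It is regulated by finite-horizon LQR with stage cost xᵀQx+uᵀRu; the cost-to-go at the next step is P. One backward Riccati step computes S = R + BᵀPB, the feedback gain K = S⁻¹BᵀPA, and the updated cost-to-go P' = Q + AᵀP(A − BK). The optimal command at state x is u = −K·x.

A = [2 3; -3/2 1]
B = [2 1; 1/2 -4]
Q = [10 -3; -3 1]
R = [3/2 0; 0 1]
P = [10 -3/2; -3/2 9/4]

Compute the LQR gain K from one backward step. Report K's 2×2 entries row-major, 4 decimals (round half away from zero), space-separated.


BᵀP = [19.2500 -1.8750; 16.0000 -10.5000]
S = R + BᵀPB = [3/2 0; 0 1] + [37.5625 26.7500; 26.7500 58.0000] = [39.0625 26.7500; 26.7500 59.0000]
BᵀPA = [41.3125 55.8750; 47.7500 37.5000]
K = S⁻¹·BᵀPA = [0.7300 1.4432; 0.4783 -0.0188]
A−BK = [0.0616 0.1323; 0.0483 0.2033]
AᵀP(A−BK) = [1.0625 1.6467; 1.6467 3.3121]
P' = Q + AᵀP(A−BK) = [11.0625 -1.3533; -1.3533 4.3121]
tr(P') = 15.3746

0.7300 1.4432 0.4783 -0.0188


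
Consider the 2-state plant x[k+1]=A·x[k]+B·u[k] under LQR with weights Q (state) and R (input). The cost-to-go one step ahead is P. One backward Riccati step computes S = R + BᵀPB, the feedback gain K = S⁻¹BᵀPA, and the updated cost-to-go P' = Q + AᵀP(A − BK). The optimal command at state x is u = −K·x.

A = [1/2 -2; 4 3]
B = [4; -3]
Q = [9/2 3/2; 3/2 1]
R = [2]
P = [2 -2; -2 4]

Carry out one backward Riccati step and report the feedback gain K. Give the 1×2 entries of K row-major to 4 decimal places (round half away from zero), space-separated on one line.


BᵀP = [14.0000 -20.0000]
S = R + BᵀPB = [2] + [116.0000] = [118.0000]
BᵀPA = [-73.0000 -88.0000]
K = S⁻¹·BᵀPA = [-0.6186 -0.7458]
A−BK = [2.9746 0.9831; 2.1441 0.7627]
AᵀP(A−BK) = [11.3390 4.5593; 4.5593 2.3729]
P' = Q + AᵀP(A−BK) = [15.8390 6.0593; 6.0593 3.3729]
tr(P') = 19.2119

-0.6186 -0.7458


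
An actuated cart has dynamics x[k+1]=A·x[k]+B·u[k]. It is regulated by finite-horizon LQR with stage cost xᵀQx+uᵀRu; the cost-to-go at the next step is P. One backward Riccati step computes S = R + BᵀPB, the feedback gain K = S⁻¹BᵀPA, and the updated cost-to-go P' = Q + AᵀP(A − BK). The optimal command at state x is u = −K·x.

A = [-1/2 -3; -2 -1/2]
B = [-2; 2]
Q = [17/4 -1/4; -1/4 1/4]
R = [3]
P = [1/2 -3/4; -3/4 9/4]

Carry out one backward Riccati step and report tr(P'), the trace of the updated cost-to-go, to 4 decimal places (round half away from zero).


8.1469

BᵀP = [-2.5000 6.0000]
S = R + BᵀPB = [3] + [17.0000] = [20.0000]
BᵀPA = [-10.7500 4.5000]
K = S⁻¹·BᵀPA = [-0.5375 0.2250]
A−BK = [-1.5750 -2.5500; -0.9250 -0.9500]
AᵀP(A−BK) = [1.8469 0.7313; 0.7313 1.8000]
P' = Q + AᵀP(A−BK) = [6.0969 0.4813; 0.4813 2.0500]
tr(P') = 8.1469
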